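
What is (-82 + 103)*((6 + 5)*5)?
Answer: 1155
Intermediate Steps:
(-82 + 103)*((6 + 5)*5) = 21*(11*5) = 21*55 = 1155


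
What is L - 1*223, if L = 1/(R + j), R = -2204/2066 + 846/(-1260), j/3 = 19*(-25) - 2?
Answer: -23103162433/103601301 ≈ -223.00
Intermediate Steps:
j = -1431 (j = 3*(19*(-25) - 2) = 3*(-475 - 2) = 3*(-477) = -1431)
R = -125691/72310 (R = -2204*1/2066 + 846*(-1/1260) = -1102/1033 - 47/70 = -125691/72310 ≈ -1.7382)
L = -72310/103601301 (L = 1/(-125691/72310 - 1431) = 1/(-103601301/72310) = -72310/103601301 ≈ -0.00069796)
L - 1*223 = -72310/103601301 - 1*223 = -72310/103601301 - 223 = -23103162433/103601301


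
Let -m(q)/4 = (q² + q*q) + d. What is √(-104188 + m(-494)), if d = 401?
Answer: 4*I*√128630 ≈ 1434.6*I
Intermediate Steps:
m(q) = -1604 - 8*q² (m(q) = -4*((q² + q*q) + 401) = -4*((q² + q²) + 401) = -4*(2*q² + 401) = -4*(401 + 2*q²) = -1604 - 8*q²)
√(-104188 + m(-494)) = √(-104188 + (-1604 - 8*(-494)²)) = √(-104188 + (-1604 - 8*244036)) = √(-104188 + (-1604 - 1952288)) = √(-104188 - 1953892) = √(-2058080) = 4*I*√128630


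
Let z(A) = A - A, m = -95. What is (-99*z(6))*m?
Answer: 0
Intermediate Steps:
z(A) = 0
(-99*z(6))*m = -99*0*(-95) = 0*(-95) = 0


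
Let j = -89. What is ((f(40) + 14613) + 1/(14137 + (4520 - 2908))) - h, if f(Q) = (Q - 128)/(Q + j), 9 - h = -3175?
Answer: 8821156690/771701 ≈ 11431.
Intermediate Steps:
h = 3184 (h = 9 - 1*(-3175) = 9 + 3175 = 3184)
f(Q) = (-128 + Q)/(-89 + Q) (f(Q) = (Q - 128)/(Q - 89) = (-128 + Q)/(-89 + Q))
((f(40) + 14613) + 1/(14137 + (4520 - 2908))) - h = (((-128 + 40)/(-89 + 40) + 14613) + 1/(14137 + (4520 - 2908))) - 1*3184 = ((-88/(-49) + 14613) + 1/(14137 + 1612)) - 3184 = ((-1/49*(-88) + 14613) + 1/15749) - 3184 = ((88/49 + 14613) + 1/15749) - 3184 = (716125/49 + 1/15749) - 3184 = 11278252674/771701 - 3184 = 8821156690/771701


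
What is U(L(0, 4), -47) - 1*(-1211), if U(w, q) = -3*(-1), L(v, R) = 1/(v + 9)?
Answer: 1214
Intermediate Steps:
L(v, R) = 1/(9 + v)
U(w, q) = 3
U(L(0, 4), -47) - 1*(-1211) = 3 - 1*(-1211) = 3 + 1211 = 1214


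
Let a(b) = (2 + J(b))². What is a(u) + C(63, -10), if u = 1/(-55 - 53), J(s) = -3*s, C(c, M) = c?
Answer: 86977/1296 ≈ 67.112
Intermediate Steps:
u = -1/108 (u = 1/(-108) = -1/108 ≈ -0.0092593)
a(b) = (2 - 3*b)²
a(u) + C(63, -10) = (-2 + 3*(-1/108))² + 63 = (-2 - 1/36)² + 63 = (-73/36)² + 63 = 5329/1296 + 63 = 86977/1296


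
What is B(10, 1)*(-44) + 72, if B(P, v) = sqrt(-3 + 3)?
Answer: 72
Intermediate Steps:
B(P, v) = 0 (B(P, v) = sqrt(0) = 0)
B(10, 1)*(-44) + 72 = 0*(-44) + 72 = 0 + 72 = 72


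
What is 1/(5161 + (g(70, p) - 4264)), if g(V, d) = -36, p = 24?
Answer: 1/861 ≈ 0.0011614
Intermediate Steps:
1/(5161 + (g(70, p) - 4264)) = 1/(5161 + (-36 - 4264)) = 1/(5161 - 4300) = 1/861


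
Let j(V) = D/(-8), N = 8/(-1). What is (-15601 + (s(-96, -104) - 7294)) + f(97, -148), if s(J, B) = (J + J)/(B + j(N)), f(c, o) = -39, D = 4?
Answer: -4792822/209 ≈ -22932.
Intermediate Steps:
N = -8 (N = 8*(-1) = -8)
j(V) = -1/2 (j(V) = 4/(-8) = 4*(-1/8) = -1/2)
s(J, B) = 2*J/(-1/2 + B) (s(J, B) = (J + J)/(B - 1/2) = (2*J)/(-1/2 + B) = 2*J/(-1/2 + B))
(-15601 + (s(-96, -104) - 7294)) + f(97, -148) = (-15601 + (4*(-96)/(-1 + 2*(-104)) - 7294)) - 39 = (-15601 + (4*(-96)/(-1 - 208) - 7294)) - 39 = (-15601 + (4*(-96)/(-209) - 7294)) - 39 = (-15601 + (4*(-96)*(-1/209) - 7294)) - 39 = (-15601 + (384/209 - 7294)) - 39 = (-15601 - 1524062/209) - 39 = -4784671/209 - 39 = -4792822/209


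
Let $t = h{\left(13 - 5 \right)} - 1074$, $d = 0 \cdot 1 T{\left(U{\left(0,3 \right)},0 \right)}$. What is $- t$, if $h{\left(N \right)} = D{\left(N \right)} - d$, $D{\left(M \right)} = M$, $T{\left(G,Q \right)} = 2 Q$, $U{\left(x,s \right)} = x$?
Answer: $1066$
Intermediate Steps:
$d = 0$ ($d = 0 \cdot 1 \cdot 2 \cdot 0 = 0 \cdot 0 = 0$)
$h{\left(N \right)} = N$ ($h{\left(N \right)} = N - 0 = N + 0 = N$)
$t = -1066$ ($t = \left(13 - 5\right) - 1074 = 8 - 1074 = -1066$)
$- t = \left(-1\right) \left(-1066\right) = 1066$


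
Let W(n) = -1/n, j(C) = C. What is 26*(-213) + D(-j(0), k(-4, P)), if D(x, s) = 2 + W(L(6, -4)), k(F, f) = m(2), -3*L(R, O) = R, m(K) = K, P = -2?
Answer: -11071/2 ≈ -5535.5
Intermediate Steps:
L(R, O) = -R/3
k(F, f) = 2
D(x, s) = 5/2 (D(x, s) = 2 - 1/((-⅓*6)) = 2 - 1/(-2) = 2 - 1*(-½) = 2 + ½ = 5/2)
26*(-213) + D(-j(0), k(-4, P)) = 26*(-213) + 5/2 = -5538 + 5/2 = -11071/2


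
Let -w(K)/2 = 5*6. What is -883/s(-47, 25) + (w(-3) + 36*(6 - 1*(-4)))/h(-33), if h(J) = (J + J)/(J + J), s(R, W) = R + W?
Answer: 7483/22 ≈ 340.14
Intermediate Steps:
w(K) = -60 (w(K) = -10*6 = -2*30 = -60)
h(J) = 1 (h(J) = (2*J)/((2*J)) = (2*J)*(1/(2*J)) = 1)
-883/s(-47, 25) + (w(-3) + 36*(6 - 1*(-4)))/h(-33) = -883/(-47 + 25) + (-60 + 36*(6 - 1*(-4)))/1 = -883/(-22) + (-60 + 36*(6 + 4))*1 = -883*(-1/22) + (-60 + 36*10)*1 = 883/22 + (-60 + 360)*1 = 883/22 + 300*1 = 883/22 + 300 = 7483/22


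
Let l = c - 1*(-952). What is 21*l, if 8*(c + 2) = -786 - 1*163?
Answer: 139671/8 ≈ 17459.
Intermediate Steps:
c = -965/8 (c = -2 + (-786 - 1*163)/8 = -2 + (-786 - 163)/8 = -2 + (⅛)*(-949) = -2 - 949/8 = -965/8 ≈ -120.63)
l = 6651/8 (l = -965/8 - 1*(-952) = -965/8 + 952 = 6651/8 ≈ 831.38)
21*l = 21*(6651/8) = 139671/8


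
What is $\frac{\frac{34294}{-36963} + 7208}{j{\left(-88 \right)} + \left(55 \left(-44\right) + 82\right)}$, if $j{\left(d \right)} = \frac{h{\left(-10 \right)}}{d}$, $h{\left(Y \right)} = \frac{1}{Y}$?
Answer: $- \frac{234427608800}{76049117757} \approx -3.0826$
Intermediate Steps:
$j{\left(d \right)} = - \frac{1}{10 d}$ ($j{\left(d \right)} = \frac{1}{\left(-10\right) d} = - \frac{1}{10 d}$)
$\frac{\frac{34294}{-36963} + 7208}{j{\left(-88 \right)} + \left(55 \left(-44\right) + 82\right)} = \frac{\frac{34294}{-36963} + 7208}{- \frac{1}{10 \left(-88\right)} + \left(55 \left(-44\right) + 82\right)} = \frac{34294 \left(- \frac{1}{36963}\right) + 7208}{\left(- \frac{1}{10}\right) \left(- \frac{1}{88}\right) + \left(-2420 + 82\right)} = \frac{- \frac{34294}{36963} + 7208}{\frac{1}{880} - 2338} = \frac{266395010}{36963 \left(- \frac{2057439}{880}\right)} = \frac{266395010}{36963} \left(- \frac{880}{2057439}\right) = - \frac{234427608800}{76049117757}$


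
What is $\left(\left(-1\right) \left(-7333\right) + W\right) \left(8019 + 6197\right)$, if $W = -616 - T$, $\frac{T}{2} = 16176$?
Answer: $-364427160$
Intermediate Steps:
$T = 32352$ ($T = 2 \cdot 16176 = 32352$)
$W = -32968$ ($W = -616 - 32352 = -32968$)
$\left(\left(-1\right) \left(-7333\right) + W\right) \left(8019 + 6197\right) = \left(\left(-1\right) \left(-7333\right) - 32968\right) \left(8019 + 6197\right) = \left(7333 - 32968\right) 14216 = \left(-25635\right) 14216 = -364427160$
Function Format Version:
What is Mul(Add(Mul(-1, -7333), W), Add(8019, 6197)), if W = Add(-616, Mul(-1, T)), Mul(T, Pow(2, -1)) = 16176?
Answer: -364427160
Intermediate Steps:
T = 32352 (T = Mul(2, 16176) = 32352)
W = -32968 (W = Add(-616, Mul(-1, 32352)) = Add(-616, -32352) = -32968)
Mul(Add(Mul(-1, -7333), W), Add(8019, 6197)) = Mul(Add(Mul(-1, -7333), -32968), Add(8019, 6197)) = Mul(Add(7333, -32968), 14216) = Mul(-25635, 14216) = -364427160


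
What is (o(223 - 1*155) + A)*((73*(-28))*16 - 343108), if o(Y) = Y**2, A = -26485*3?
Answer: 28122387772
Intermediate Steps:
A = -79455
(o(223 - 1*155) + A)*((73*(-28))*16 - 343108) = ((223 - 1*155)**2 - 79455)*((73*(-28))*16 - 343108) = ((223 - 155)**2 - 79455)*(-2044*16 - 343108) = (68**2 - 79455)*(-32704 - 343108) = (4624 - 79455)*(-375812) = -74831*(-375812) = 28122387772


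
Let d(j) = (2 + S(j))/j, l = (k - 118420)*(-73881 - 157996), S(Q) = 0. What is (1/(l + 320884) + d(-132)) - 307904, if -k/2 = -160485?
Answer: -238608686316905239/774945030189 ≈ -3.0790e+5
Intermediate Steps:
k = 320970 (k = -2*(-160485) = 320970)
l = -46966686350 (l = (320970 - 118420)*(-73881 - 157996) = 202550*(-231877) = -46966686350)
d(j) = 2/j (d(j) = (2 + 0)/j = 2/j)
(1/(l + 320884) + d(-132)) - 307904 = (1/(-46966686350 + 320884) + 2/(-132)) - 307904 = (1/(-46966365466) + 2*(-1/132)) - 307904 = (-1/46966365466 - 1/66) - 307904 = -11741591383/774945030189 - 307904 = -238608686316905239/774945030189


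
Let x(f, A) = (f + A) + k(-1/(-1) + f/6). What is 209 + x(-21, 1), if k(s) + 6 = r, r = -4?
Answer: 179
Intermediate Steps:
k(s) = -10 (k(s) = -6 - 4 = -10)
x(f, A) = -10 + A + f (x(f, A) = (f + A) - 10 = (A + f) - 10 = -10 + A + f)
209 + x(-21, 1) = 209 + (-10 + 1 - 21) = 209 - 30 = 179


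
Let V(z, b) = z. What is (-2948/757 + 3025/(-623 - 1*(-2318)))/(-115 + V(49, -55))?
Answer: 49217/1539738 ≈ 0.031965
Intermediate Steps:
(-2948/757 + 3025/(-623 - 1*(-2318)))/(-115 + V(49, -55)) = (-2948/757 + 3025/(-623 - 1*(-2318)))/(-115 + 49) = (-2948*1/757 + 3025/(-623 + 2318))/(-66) = (-2948/757 + 3025/1695)*(-1/66) = (-2948/757 + 3025*(1/1695))*(-1/66) = (-2948/757 + 605/339)*(-1/66) = -541387/256623*(-1/66) = 49217/1539738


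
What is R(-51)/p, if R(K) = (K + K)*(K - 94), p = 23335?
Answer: 2958/4667 ≈ 0.63381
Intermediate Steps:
R(K) = 2*K*(-94 + K) (R(K) = (2*K)*(-94 + K) = 2*K*(-94 + K))
R(-51)/p = (2*(-51)*(-94 - 51))/23335 = (2*(-51)*(-145))*(1/23335) = 14790*(1/23335) = 2958/4667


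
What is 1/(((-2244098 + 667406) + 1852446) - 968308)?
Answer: -1/692554 ≈ -1.4439e-6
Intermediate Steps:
1/(((-2244098 + 667406) + 1852446) - 968308) = 1/((-1576692 + 1852446) - 968308) = 1/(275754 - 968308) = 1/(-692554) = -1/692554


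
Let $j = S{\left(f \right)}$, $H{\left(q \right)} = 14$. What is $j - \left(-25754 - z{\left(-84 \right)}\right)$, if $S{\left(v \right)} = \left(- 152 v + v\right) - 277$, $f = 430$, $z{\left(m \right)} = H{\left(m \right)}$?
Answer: $-39439$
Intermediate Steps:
$z{\left(m \right)} = 14$
$S{\left(v \right)} = -277 - 151 v$ ($S{\left(v \right)} = - 151 v - 277 = -277 - 151 v$)
$j = -65207$ ($j = -277 - 64930 = -65207$)
$j - \left(-25754 - z{\left(-84 \right)}\right) = -65207 + \left(\left(14 + 166175\right) - 140421\right) = -65207 + \left(166189 - 140421\right) = -65207 + 25768 = -39439$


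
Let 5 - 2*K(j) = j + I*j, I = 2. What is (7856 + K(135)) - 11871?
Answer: -4215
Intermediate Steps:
K(j) = 5/2 - 3*j/2 (K(j) = 5/2 - (j + 2*j)/2 = 5/2 - 3*j/2)
(7856 + K(135)) - 11871 = (7856 + (5/2 - 3/2*135)) - 11871 = (7856 + (5/2 - 405/2)) - 11871 = (7856 - 200) - 11871 = 7656 - 11871 = -4215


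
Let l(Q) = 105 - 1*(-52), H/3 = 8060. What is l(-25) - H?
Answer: -24023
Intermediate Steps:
H = 24180 (H = 3*8060 = 24180)
l(Q) = 157 (l(Q) = 105 + 52 = 157)
l(-25) - H = 157 - 1*24180 = 157 - 24180 = -24023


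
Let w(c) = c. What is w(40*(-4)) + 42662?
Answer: 42502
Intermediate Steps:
w(40*(-4)) + 42662 = 40*(-4) + 42662 = -160 + 42662 = 42502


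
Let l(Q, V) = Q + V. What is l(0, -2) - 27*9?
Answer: -245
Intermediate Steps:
l(0, -2) - 27*9 = (0 - 2) - 27*9 = -2 - 243 = -245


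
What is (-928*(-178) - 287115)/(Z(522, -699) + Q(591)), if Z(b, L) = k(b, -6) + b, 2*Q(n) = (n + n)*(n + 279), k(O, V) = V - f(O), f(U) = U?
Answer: -121931/514164 ≈ -0.23714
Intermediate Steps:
k(O, V) = V - O
Q(n) = n*(279 + n) (Q(n) = ((n + n)*(n + 279))/2 = ((2*n)*(279 + n))/2 = (2*n*(279 + n))/2 = n*(279 + n))
Z(b, L) = -6 (Z(b, L) = (-6 - b) + b = -6)
(-928*(-178) - 287115)/(Z(522, -699) + Q(591)) = (-928*(-178) - 287115)/(-6 + 591*(279 + 591)) = (165184 - 287115)/(-6 + 591*870) = -121931/(-6 + 514170) = -121931/514164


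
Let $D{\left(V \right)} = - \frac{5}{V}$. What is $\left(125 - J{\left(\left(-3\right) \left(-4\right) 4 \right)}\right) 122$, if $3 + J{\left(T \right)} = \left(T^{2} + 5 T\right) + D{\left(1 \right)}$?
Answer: $-294142$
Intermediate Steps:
$J{\left(T \right)} = -8 + T^{2} + 5 T$ ($J{\left(T \right)} = -3 - \left(5 - T^{2} - 5 T\right) = -3 + \left(-5 + T^{2} + 5 T\right) = -8 + T^{2} + 5 T$)
$\left(125 - J{\left(\left(-3\right) \left(-4\right) 4 \right)}\right) 122 = \left(125 - \left(-8 + \left(\left(-3\right) \left(-4\right) 4\right)^{2} + 5 \left(-3\right) \left(-4\right) 4\right)\right) 122 = \left(125 - \left(-8 + \left(12 \cdot 4\right)^{2} + 5 \cdot 12 \cdot 4\right)\right) 122 = \left(125 - \left(-8 + 48^{2} + 5 \cdot 48\right)\right) 122 = \left(125 - \left(-8 + 2304 + 240\right)\right) 122 = \left(125 - 2536\right) 122 = \left(-2411\right) 122 = -294142$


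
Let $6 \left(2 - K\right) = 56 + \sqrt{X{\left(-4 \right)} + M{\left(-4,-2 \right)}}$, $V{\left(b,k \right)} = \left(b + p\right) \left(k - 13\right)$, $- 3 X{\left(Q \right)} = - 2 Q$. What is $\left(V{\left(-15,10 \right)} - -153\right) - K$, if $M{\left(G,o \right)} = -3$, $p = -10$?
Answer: $\frac{706}{3} + \frac{i \sqrt{51}}{18} \approx 235.33 + 0.39675 i$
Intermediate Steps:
$X{\left(Q \right)} = \frac{2 Q}{3}$ ($X{\left(Q \right)} = - \frac{\left(-2\right) Q}{3} = \frac{2 Q}{3}$)
$V{\left(b,k \right)} = \left(-13 + k\right) \left(-10 + b\right)$ ($V{\left(b,k \right)} = \left(b - 10\right) \left(k - 13\right) = \left(-10 + b\right) \left(-13 + k\right) = \left(-13 + k\right) \left(-10 + b\right)$)
$K = - \frac{22}{3} - \frac{i \sqrt{51}}{18}$ ($K = 2 - \frac{56 + \sqrt{\frac{2}{3} \left(-4\right) - 3}}{6} = 2 - \frac{56 + \sqrt{- \frac{8}{3} - 3}}{6} = 2 - \frac{56 + \sqrt{- \frac{17}{3}}}{6} = 2 - \frac{56 + \frac{i \sqrt{51}}{3}}{6} = 2 - \left(\frac{28}{3} + \frac{i \sqrt{51}}{18}\right) = - \frac{22}{3} - \frac{i \sqrt{51}}{18} \approx -7.3333 - 0.39675 i$)
$\left(V{\left(-15,10 \right)} - -153\right) - K = \left(\left(130 - -195 - 100 - 150\right) - -153\right) - \left(- \frac{22}{3} - \frac{i \sqrt{51}}{18}\right) = \left(\left(130 + 195 - 100 - 150\right) + 153\right) + \left(\frac{22}{3} + \frac{i \sqrt{51}}{18}\right) = \left(75 + 153\right) + \left(\frac{22}{3} + \frac{i \sqrt{51}}{18}\right) = 228 + \left(\frac{22}{3} + \frac{i \sqrt{51}}{18}\right) = \frac{706}{3} + \frac{i \sqrt{51}}{18}$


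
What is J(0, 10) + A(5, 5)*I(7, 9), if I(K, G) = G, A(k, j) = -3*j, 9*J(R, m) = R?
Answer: -135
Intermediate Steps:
J(R, m) = R/9
J(0, 10) + A(5, 5)*I(7, 9) = (⅑)*0 - 3*5*9 = 0 - 15*9 = 0 - 135 = -135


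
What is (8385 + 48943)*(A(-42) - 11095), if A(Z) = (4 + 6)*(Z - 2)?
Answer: -661278480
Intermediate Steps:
A(Z) = -20 + 10*Z (A(Z) = 10*(-2 + Z) = -20 + 10*Z)
(8385 + 48943)*(A(-42) - 11095) = (8385 + 48943)*((-20 + 10*(-42)) - 11095) = 57328*((-20 - 420) - 11095) = 57328*(-440 - 11095) = 57328*(-11535) = -661278480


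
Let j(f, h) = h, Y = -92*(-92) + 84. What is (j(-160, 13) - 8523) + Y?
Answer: 38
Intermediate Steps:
Y = 8548 (Y = 8464 + 84 = 8548)
(j(-160, 13) - 8523) + Y = (13 - 8523) + 8548 = -8510 + 8548 = 38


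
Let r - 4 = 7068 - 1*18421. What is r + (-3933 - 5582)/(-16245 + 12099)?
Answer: -47043439/4146 ≈ -11347.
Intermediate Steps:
r = -11349 (r = 4 + (7068 - 1*18421) = 4 + (7068 - 18421) = 4 - 11353 = -11349)
r + (-3933 - 5582)/(-16245 + 12099) = -11349 + (-3933 - 5582)/(-16245 + 12099) = -11349 - 9515/(-4146) = -11349 - 9515*(-1/4146) = -11349 + 9515/4146 = -47043439/4146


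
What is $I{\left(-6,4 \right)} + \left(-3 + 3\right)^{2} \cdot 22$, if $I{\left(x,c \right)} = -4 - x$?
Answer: $2$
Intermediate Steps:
$I{\left(-6,4 \right)} + \left(-3 + 3\right)^{2} \cdot 22 = \left(-4 - -6\right) + \left(-3 + 3\right)^{2} \cdot 22 = \left(-4 + 6\right) + 0^{2} \cdot 22 = 2 + 0 \cdot 22 = 2 + 0 = 2$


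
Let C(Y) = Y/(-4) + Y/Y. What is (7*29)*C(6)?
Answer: -203/2 ≈ -101.50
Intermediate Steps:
C(Y) = 1 - Y/4 (C(Y) = Y*(-¼) + 1 = -Y/4 + 1 = 1 - Y/4)
(7*29)*C(6) = (7*29)*(1 - ¼*6) = 203*(1 - 3/2) = 203*(-½) = -203/2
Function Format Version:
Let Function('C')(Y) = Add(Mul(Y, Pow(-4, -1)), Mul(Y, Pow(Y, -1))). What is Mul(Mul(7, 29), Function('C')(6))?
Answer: Rational(-203, 2) ≈ -101.50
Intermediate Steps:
Function('C')(Y) = Add(1, Mul(Rational(-1, 4), Y)) (Function('C')(Y) = Add(Mul(Y, Rational(-1, 4)), 1) = Add(Mul(Rational(-1, 4), Y), 1) = Add(1, Mul(Rational(-1, 4), Y)))
Mul(Mul(7, 29), Function('C')(6)) = Mul(Mul(7, 29), Add(1, Mul(Rational(-1, 4), 6))) = Mul(203, Add(1, Rational(-3, 2))) = Mul(203, Rational(-1, 2)) = Rational(-203, 2)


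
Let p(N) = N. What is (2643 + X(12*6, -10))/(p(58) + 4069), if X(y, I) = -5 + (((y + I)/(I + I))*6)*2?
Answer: 13004/20635 ≈ 0.63019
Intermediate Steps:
X(y, I) = -5 + 6*(I + y)/I (X(y, I) = -5 + (((I + y)/((2*I)))*6)*2 = -5 + (((I + y)*(1/(2*I)))*6)*2 = -5 + (((I + y)/(2*I))*6)*2 = -5 + (3*(I + y)/I)*2 = -5 + 6*(I + y)/I)
(2643 + X(12*6, -10))/(p(58) + 4069) = (2643 + (-10 + 6*(12*6))/(-10))/(58 + 4069) = (2643 - (-10 + 6*72)/10)/4127 = (2643 - (-10 + 432)/10)*(1/4127) = (2643 - ⅒*422)*(1/4127) = (2643 - 211/5)*(1/4127) = (13004/5)*(1/4127) = 13004/20635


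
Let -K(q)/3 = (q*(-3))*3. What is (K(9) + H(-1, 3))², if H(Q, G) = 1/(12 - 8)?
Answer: 946729/16 ≈ 59171.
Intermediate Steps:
K(q) = 27*q (K(q) = -3*q*(-3)*3 = -3*(-3*q)*3 = -(-27)*q = 27*q)
H(Q, G) = ¼ (H(Q, G) = 1/4 = ¼)
(K(9) + H(-1, 3))² = (27*9 + ¼)² = (243 + ¼)² = (973/4)² = 946729/16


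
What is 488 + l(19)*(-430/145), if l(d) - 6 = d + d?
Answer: 10368/29 ≈ 357.52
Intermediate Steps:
l(d) = 6 + 2*d (l(d) = 6 + (d + d) = 6 + 2*d)
488 + l(19)*(-430/145) = 488 + (6 + 2*19)*(-430/145) = 488 + (6 + 38)*(-430*1/145) = 488 + 44*(-86/29) = 488 - 3784/29 = 10368/29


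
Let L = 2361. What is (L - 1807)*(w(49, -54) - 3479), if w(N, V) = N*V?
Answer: -3393250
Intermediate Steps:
(L - 1807)*(w(49, -54) - 3479) = (2361 - 1807)*(49*(-54) - 3479) = 554*(-2646 - 3479) = 554*(-6125) = -3393250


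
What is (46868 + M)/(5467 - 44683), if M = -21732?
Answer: -1571/2451 ≈ -0.64096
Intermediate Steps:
(46868 + M)/(5467 - 44683) = (46868 - 21732)/(5467 - 44683) = 25136/(-39216) = 25136*(-1/39216) = -1571/2451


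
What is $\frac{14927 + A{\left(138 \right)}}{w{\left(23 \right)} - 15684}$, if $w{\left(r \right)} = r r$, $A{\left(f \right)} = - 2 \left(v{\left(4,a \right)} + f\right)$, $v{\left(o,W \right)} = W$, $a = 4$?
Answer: $- \frac{14643}{15155} \approx -0.96622$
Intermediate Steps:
$A{\left(f \right)} = -8 - 2 f$ ($A{\left(f \right)} = - 2 \left(4 + f\right) = -8 - 2 f$)
$w{\left(r \right)} = r^{2}$
$\frac{14927 + A{\left(138 \right)}}{w{\left(23 \right)} - 15684} = \frac{14927 - 284}{23^{2} - 15684} = \frac{14927 - 284}{529 - 15684} = \frac{14927 - 284}{-15155} = 14643 \left(- \frac{1}{15155}\right) = - \frac{14643}{15155}$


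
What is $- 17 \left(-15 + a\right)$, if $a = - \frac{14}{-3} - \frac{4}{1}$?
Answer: $\frac{731}{3} \approx 243.67$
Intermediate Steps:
$a = \frac{2}{3}$ ($a = \left(-14\right) \left(- \frac{1}{3}\right) - 4 = \frac{14}{3} - 4 = \frac{2}{3} \approx 0.66667$)
$- 17 \left(-15 + a\right) = - 17 \left(-15 + \frac{2}{3}\right) = \left(-17\right) \left(- \frac{43}{3}\right) = \frac{731}{3}$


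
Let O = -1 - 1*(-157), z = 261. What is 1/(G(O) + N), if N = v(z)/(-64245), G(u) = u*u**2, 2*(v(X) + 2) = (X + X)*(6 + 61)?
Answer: 12849/48780145687 ≈ 2.6341e-7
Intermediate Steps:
v(X) = -2 + 67*X (v(X) = -2 + ((X + X)*(6 + 61))/2 = -2 + ((2*X)*67)/2 = -2 + (134*X)/2 = -2 + 67*X)
O = 156 (O = -1 + 157 = 156)
G(u) = u**3
N = -3497/12849 (N = (-2 + 67*261)/(-64245) = (-2 + 17487)*(-1/64245) = 17485*(-1/64245) = -3497/12849 ≈ -0.27216)
1/(G(O) + N) = 1/(156**3 - 3497/12849) = 1/(3796416 - 3497/12849) = 1/(48780145687/12849) = 12849/48780145687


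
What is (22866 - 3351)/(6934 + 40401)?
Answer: 3903/9467 ≈ 0.41227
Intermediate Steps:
(22866 - 3351)/(6934 + 40401) = 19515/47335 = 19515*(1/47335) = 3903/9467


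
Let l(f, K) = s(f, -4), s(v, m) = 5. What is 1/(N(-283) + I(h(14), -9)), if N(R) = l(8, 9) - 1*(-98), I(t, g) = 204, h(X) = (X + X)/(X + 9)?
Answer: 1/307 ≈ 0.0032573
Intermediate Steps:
l(f, K) = 5
h(X) = 2*X/(9 + X) (h(X) = (2*X)/(9 + X) = 2*X/(9 + X))
N(R) = 103 (N(R) = 5 - 1*(-98) = 5 + 98 = 103)
1/(N(-283) + I(h(14), -9)) = 1/(103 + 204) = 1/307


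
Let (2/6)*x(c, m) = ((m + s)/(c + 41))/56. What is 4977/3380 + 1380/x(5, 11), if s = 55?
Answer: 2002746641/111540 ≈ 17955.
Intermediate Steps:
x(c, m) = 3*(55 + m)/(56*(41 + c)) (x(c, m) = 3*(((m + 55)/(c + 41))/56) = 3*(((55 + m)/(41 + c))*(1/56)) = 3*((55 + m)/(56*(41 + c))) = 3*(55 + m)/(56*(41 + c)))
4977/3380 + 1380/x(5, 11) = 4977/3380 + 1380/((3*(55 + 11)/(56*(41 + 5)))) = 4977*(1/3380) + 1380/(((3/56)*66/46)) = 4977/3380 + 1380/(((3/56)*(1/46)*66)) = 4977/3380 + 1380/(99/1288) = 4977/3380 + 1380*(1288/99) = 4977/3380 + 592480/33 = 2002746641/111540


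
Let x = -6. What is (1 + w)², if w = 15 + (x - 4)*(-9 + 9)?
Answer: 256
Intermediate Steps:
w = 15 (w = 15 + (-6 - 4)*(-9 + 9) = 15 - 10*0 = 15 + 0 = 15)
(1 + w)² = (1 + 15)² = 16² = 256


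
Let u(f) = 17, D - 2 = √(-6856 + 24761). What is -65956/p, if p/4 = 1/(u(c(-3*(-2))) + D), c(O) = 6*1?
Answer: -313291 - 16489*√17905 ≈ -2.5197e+6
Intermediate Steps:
c(O) = 6
D = 2 + √17905 (D = 2 + √(-6856 + 24761) = 2 + √17905 ≈ 135.81)
p = 4/(19 + √17905) (p = 4/(17 + (2 + √17905)) = 4/(19 + √17905) ≈ 0.026176)
-65956/p = -65956/(-19/4386 + √17905/4386)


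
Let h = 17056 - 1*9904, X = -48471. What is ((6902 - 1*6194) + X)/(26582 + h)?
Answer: -47763/33734 ≈ -1.4159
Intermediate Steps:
h = 7152 (h = 17056 - 9904 = 7152)
((6902 - 1*6194) + X)/(26582 + h) = ((6902 - 1*6194) - 48471)/(26582 + 7152) = ((6902 - 6194) - 48471)/33734 = (708 - 48471)*(1/33734) = -47763*1/33734 = -47763/33734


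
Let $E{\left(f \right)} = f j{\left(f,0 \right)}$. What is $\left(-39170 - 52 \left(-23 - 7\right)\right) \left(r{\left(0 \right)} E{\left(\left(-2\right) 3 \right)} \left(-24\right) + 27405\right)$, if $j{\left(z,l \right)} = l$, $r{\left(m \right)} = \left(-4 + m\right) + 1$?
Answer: $-1030702050$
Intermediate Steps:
$r{\left(m \right)} = -3 + m$
$E{\left(f \right)} = 0$ ($E{\left(f \right)} = f 0 = 0$)
$\left(-39170 - 52 \left(-23 - 7\right)\right) \left(r{\left(0 \right)} E{\left(\left(-2\right) 3 \right)} \left(-24\right) + 27405\right) = \left(-39170 - 52 \left(-23 - 7\right)\right) \left(\left(-3 + 0\right) 0 \left(-24\right) + 27405\right) = \left(-39170 - -1560\right) \left(\left(-3\right) 0 \left(-24\right) + 27405\right) = \left(-39170 + 1560\right) \left(0 \left(-24\right) + 27405\right) = - 37610 \left(0 + 27405\right) = \left(-37610\right) 27405 = -1030702050$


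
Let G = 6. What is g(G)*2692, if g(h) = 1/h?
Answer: 1346/3 ≈ 448.67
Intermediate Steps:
g(G)*2692 = 2692/6 = (⅙)*2692 = 1346/3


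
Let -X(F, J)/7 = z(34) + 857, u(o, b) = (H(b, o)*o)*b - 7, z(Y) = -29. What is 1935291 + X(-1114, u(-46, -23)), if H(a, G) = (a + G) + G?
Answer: 1929495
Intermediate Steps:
H(a, G) = a + 2*G (H(a, G) = (G + a) + G = a + 2*G)
u(o, b) = -7 + b*o*(b + 2*o) (u(o, b) = ((b + 2*o)*o)*b - 7 = (o*(b + 2*o))*b - 7 = b*o*(b + 2*o) - 7 = -7 + b*o*(b + 2*o))
X(F, J) = -5796 (X(F, J) = -7*(-29 + 857) = -7*828 = -5796)
1935291 + X(-1114, u(-46, -23)) = 1935291 - 5796 = 1929495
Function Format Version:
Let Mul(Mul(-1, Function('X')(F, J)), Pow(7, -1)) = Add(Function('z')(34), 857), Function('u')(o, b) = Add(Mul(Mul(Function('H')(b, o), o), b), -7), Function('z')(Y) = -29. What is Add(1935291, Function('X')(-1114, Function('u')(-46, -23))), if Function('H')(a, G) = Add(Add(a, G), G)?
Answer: 1929495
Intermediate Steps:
Function('H')(a, G) = Add(a, Mul(2, G)) (Function('H')(a, G) = Add(Add(G, a), G) = Add(a, Mul(2, G)))
Function('u')(o, b) = Add(-7, Mul(b, o, Add(b, Mul(2, o)))) (Function('u')(o, b) = Add(Mul(Mul(Add(b, Mul(2, o)), o), b), -7) = Add(Mul(Mul(o, Add(b, Mul(2, o))), b), -7) = Add(Mul(b, o, Add(b, Mul(2, o))), -7) = Add(-7, Mul(b, o, Add(b, Mul(2, o)))))
Function('X')(F, J) = -5796 (Function('X')(F, J) = Mul(-7, Add(-29, 857)) = Mul(-7, 828) = -5796)
Add(1935291, Function('X')(-1114, Function('u')(-46, -23))) = Add(1935291, -5796) = 1929495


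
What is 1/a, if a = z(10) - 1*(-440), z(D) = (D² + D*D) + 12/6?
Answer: 1/642 ≈ 0.0015576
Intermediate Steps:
z(D) = 2 + 2*D² (z(D) = (D² + D²) + 12*(⅙) = 2*D² + 2 = 2 + 2*D²)
a = 642 (a = (2 + 2*10²) - 1*(-440) = (2 + 2*100) + 440 = (2 + 200) + 440 = 202 + 440 = 642)
1/a = 1/642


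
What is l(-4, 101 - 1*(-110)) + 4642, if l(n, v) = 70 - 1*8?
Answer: 4704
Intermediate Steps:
l(n, v) = 62 (l(n, v) = 70 - 8 = 62)
l(-4, 101 - 1*(-110)) + 4642 = 62 + 4642 = 4704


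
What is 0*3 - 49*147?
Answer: -7203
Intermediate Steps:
0*3 - 49*147 = 0 - 7203 = -7203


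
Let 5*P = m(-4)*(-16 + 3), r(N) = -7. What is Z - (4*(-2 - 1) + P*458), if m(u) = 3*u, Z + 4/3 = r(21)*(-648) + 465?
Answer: -139169/15 ≈ -9277.9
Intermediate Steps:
Z = 14999/3 (Z = -4/3 + (-7*(-648) + 465) = -4/3 + (4536 + 465) = -4/3 + 5001 = 14999/3 ≈ 4999.7)
P = 156/5 (P = ((3*(-4))*(-16 + 3))/5 = (-12*(-13))/5 = (⅕)*156 = 156/5 ≈ 31.200)
Z - (4*(-2 - 1) + P*458) = 14999/3 - (4*(-2 - 1) + (156/5)*458) = 14999/3 - (4*(-3) + 71448/5) = 14999/3 - (-12 + 71448/5) = 14999/3 - 1*71388/5 = 14999/3 - 71388/5 = -139169/15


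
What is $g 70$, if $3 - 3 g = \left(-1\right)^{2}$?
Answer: $\frac{140}{3} \approx 46.667$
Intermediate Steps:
$g = \frac{2}{3}$ ($g = 1 - \frac{\left(-1\right)^{2}}{3} = 1 - \frac{1}{3} = \frac{2}{3} \approx 0.66667$)
$g 70 = \frac{2}{3} \cdot 70 = \frac{140}{3}$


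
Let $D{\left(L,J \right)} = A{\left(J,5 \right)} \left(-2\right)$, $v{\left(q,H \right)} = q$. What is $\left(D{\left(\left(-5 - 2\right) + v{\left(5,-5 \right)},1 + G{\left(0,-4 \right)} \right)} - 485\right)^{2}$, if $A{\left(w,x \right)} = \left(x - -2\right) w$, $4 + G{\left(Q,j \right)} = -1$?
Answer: $184041$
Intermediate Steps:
$G{\left(Q,j \right)} = -5$ ($G{\left(Q,j \right)} = -4 - 1 = -5$)
$A{\left(w,x \right)} = w \left(2 + x\right)$ ($A{\left(w,x \right)} = \left(x + 2\right) w = \left(2 + x\right) w = w \left(2 + x\right)$)
$D{\left(L,J \right)} = - 14 J$ ($D{\left(L,J \right)} = J \left(2 + 5\right) \left(-2\right) = J 7 \left(-2\right) = 7 J \left(-2\right) = - 14 J$)
$\left(D{\left(\left(-5 - 2\right) + v{\left(5,-5 \right)},1 + G{\left(0,-4 \right)} \right)} - 485\right)^{2} = \left(- 14 \left(1 - 5\right) - 485\right)^{2} = \left(\left(-14\right) \left(-4\right) - 485\right)^{2} = \left(56 - 485\right)^{2} = \left(-429\right)^{2} = 184041$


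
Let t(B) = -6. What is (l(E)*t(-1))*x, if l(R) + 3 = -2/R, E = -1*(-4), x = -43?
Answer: -903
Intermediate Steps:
E = 4
l(R) = -3 - 2/R
(l(E)*t(-1))*x = ((-3 - 2/4)*(-6))*(-43) = ((-3 - 2*1/4)*(-6))*(-43) = ((-3 - 1/2)*(-6))*(-43) = -7/2*(-6)*(-43) = 21*(-43) = -903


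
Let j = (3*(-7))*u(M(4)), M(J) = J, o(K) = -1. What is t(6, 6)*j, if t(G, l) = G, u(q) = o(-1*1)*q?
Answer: 504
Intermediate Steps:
u(q) = -q
j = 84 (j = (3*(-7))*(-1*4) = -21*(-4) = 84)
t(6, 6)*j = 6*84 = 504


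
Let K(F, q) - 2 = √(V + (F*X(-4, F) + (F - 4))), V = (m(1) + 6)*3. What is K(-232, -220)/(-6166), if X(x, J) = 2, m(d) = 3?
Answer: -1/3083 - I*√673/6166 ≈ -0.00032436 - 0.0042073*I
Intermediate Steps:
V = 27 (V = (3 + 6)*3 = 9*3 = 27)
K(F, q) = 2 + √(23 + 3*F) (K(F, q) = 2 + √(27 + (F*2 + (F - 4))) = 2 + √(27 + (2*F + (-4 + F))) = 2 + √(27 + (-4 + 3*F)) = 2 + √(23 + 3*F))
K(-232, -220)/(-6166) = (2 + √(23 + 3*(-232)))/(-6166) = (2 + √(23 - 696))*(-1/6166) = (2 + √(-673))*(-1/6166) = (2 + I*√673)*(-1/6166) = -1/3083 - I*√673/6166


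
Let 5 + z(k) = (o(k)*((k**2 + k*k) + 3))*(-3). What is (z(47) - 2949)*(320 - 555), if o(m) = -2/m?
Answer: 561560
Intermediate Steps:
z(k) = -5 + 6*(3 + 2*k**2)/k (z(k) = -5 + ((-2/k)*((k**2 + k*k) + 3))*(-3) = -5 + ((-2/k)*((k**2 + k**2) + 3))*(-3) = -5 + ((-2/k)*(2*k**2 + 3))*(-3) = -5 + ((-2/k)*(3 + 2*k**2))*(-3) = -5 - 2*(3 + 2*k**2)/k*(-3) = -5 + 6*(3 + 2*k**2)/k)
(z(47) - 2949)*(320 - 555) = ((-5 + 12*47 + 18/47) - 2949)*(320 - 555) = ((-5 + 564 + 18*(1/47)) - 2949)*(-235) = ((-5 + 564 + 18/47) - 2949)*(-235) = (26291/47 - 2949)*(-235) = -112312/47*(-235) = 561560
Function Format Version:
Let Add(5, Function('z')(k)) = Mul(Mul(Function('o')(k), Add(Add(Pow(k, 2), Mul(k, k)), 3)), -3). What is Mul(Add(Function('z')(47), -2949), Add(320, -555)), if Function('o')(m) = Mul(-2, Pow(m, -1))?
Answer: 561560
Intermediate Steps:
Function('z')(k) = Add(-5, Mul(6, Pow(k, -1), Add(3, Mul(2, Pow(k, 2))))) (Function('z')(k) = Add(-5, Mul(Mul(Mul(-2, Pow(k, -1)), Add(Add(Pow(k, 2), Mul(k, k)), 3)), -3)) = Add(-5, Mul(Mul(Mul(-2, Pow(k, -1)), Add(Add(Pow(k, 2), Pow(k, 2)), 3)), -3)) = Add(-5, Mul(Mul(Mul(-2, Pow(k, -1)), Add(Mul(2, Pow(k, 2)), 3)), -3)) = Add(-5, Mul(Mul(Mul(-2, Pow(k, -1)), Add(3, Mul(2, Pow(k, 2)))), -3)) = Add(-5, Mul(Mul(-2, Pow(k, -1), Add(3, Mul(2, Pow(k, 2)))), -3)) = Add(-5, Mul(6, Pow(k, -1), Add(3, Mul(2, Pow(k, 2))))))
Mul(Add(Function('z')(47), -2949), Add(320, -555)) = Mul(Add(Add(-5, Mul(12, 47), Mul(18, Pow(47, -1))), -2949), Add(320, -555)) = Mul(Add(Add(-5, 564, Mul(18, Rational(1, 47))), -2949), -235) = Mul(Add(Add(-5, 564, Rational(18, 47)), -2949), -235) = Mul(Add(Rational(26291, 47), -2949), -235) = Mul(Rational(-112312, 47), -235) = 561560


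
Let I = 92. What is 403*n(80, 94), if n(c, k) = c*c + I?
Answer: 2616276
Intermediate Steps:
n(c, k) = 92 + c² (n(c, k) = c*c + 92 = c² + 92 = 92 + c²)
403*n(80, 94) = 403*(92 + 80²) = 403*(92 + 6400) = 403*6492 = 2616276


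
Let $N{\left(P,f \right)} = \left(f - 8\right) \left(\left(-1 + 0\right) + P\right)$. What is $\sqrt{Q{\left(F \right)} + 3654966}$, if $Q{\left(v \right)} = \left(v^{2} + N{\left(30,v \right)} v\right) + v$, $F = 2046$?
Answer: $2 \sqrt{32191455} \approx 11348.0$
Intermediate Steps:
$N{\left(P,f \right)} = \left(-1 + P\right) \left(-8 + f\right)$ ($N{\left(P,f \right)} = \left(-8 + f\right) \left(-1 + P\right) = \left(-1 + P\right) \left(-8 + f\right)$)
$Q{\left(v \right)} = v + v^{2} + v \left(-232 + 29 v\right)$ ($Q{\left(v \right)} = \left(v^{2} + \left(8 - v - 240 + 30 v\right) v\right) + v = \left(v^{2} + \left(-232 + 29 v\right) v\right) + v = \left(v^{2} + v \left(-232 + 29 v\right)\right) + v = v + v^{2} + v \left(-232 + 29 v\right)$)
$\sqrt{Q{\left(F \right)} + 3654966} = \sqrt{3 \cdot 2046 \left(-77 + 10 \cdot 2046\right) + 3654966} = \sqrt{3 \cdot 2046 \left(-77 + 20460\right) + 3654966} = \sqrt{3 \cdot 2046 \cdot 20383 + 3654966} = \sqrt{125110854 + 3654966} = \sqrt{128765820} = 2 \sqrt{32191455}$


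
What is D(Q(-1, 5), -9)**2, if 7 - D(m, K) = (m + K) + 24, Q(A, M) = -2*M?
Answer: 4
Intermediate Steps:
D(m, K) = -17 - K - m (D(m, K) = 7 - ((m + K) + 24) = 7 - ((K + m) + 24) = 7 - (24 + K + m) = 7 + (-24 - K - m) = -17 - K - m)
D(Q(-1, 5), -9)**2 = (-17 - 1*(-9) - (-2)*5)**2 = (-17 + 9 - 1*(-10))**2 = (-17 + 9 + 10)**2 = 2**2 = 4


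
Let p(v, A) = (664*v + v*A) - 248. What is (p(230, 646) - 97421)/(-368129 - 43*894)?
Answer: -203631/406571 ≈ -0.50085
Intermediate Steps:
p(v, A) = -248 + 664*v + A*v (p(v, A) = (664*v + A*v) - 248 = -248 + 664*v + A*v)
(p(230, 646) - 97421)/(-368129 - 43*894) = ((-248 + 664*230 + 646*230) - 97421)/(-368129 - 43*894) = ((-248 + 152720 + 148580) - 97421)/(-368129 - 38442) = (301052 - 97421)/(-406571) = 203631*(-1/406571) = -203631/406571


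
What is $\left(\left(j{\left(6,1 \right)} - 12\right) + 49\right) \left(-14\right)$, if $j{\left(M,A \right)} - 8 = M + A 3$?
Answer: $-756$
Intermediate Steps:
$j{\left(M,A \right)} = 8 + M + 3 A$ ($j{\left(M,A \right)} = 8 + \left(M + A 3\right) = 8 + \left(M + 3 A\right) = 8 + M + 3 A$)
$\left(\left(j{\left(6,1 \right)} - 12\right) + 49\right) \left(-14\right) = \left(\left(\left(8 + 6 + 3 \cdot 1\right) - 12\right) + 49\right) \left(-14\right) = \left(\left(\left(8 + 6 + 3\right) - 12\right) + 49\right) \left(-14\right) = \left(\left(17 - 12\right) + 49\right) \left(-14\right) = \left(5 + 49\right) \left(-14\right) = 54 \left(-14\right) = -756$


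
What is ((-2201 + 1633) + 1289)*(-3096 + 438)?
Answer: -1916418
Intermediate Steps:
((-2201 + 1633) + 1289)*(-3096 + 438) = (-568 + 1289)*(-2658) = 721*(-2658) = -1916418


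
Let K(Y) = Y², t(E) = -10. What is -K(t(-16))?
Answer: -100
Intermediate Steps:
-K(t(-16)) = -1*(-10)² = -1*100 = -100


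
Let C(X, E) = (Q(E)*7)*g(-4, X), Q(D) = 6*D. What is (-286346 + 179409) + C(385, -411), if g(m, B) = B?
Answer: -6752807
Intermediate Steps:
C(X, E) = 42*E*X (C(X, E) = ((6*E)*7)*X = (42*E)*X = 42*E*X)
(-286346 + 179409) + C(385, -411) = (-286346 + 179409) + 42*(-411)*385 = -106937 - 6645870 = -6752807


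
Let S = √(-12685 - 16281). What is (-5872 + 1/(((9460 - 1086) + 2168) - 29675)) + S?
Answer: -112348977/19133 + I*√28966 ≈ -5872.0 + 170.19*I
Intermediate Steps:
S = I*√28966 (S = √(-28966) = I*√28966 ≈ 170.19*I)
(-5872 + 1/(((9460 - 1086) + 2168) - 29675)) + S = (-5872 + 1/(((9460 - 1086) + 2168) - 29675)) + I*√28966 = (-5872 + 1/((8374 + 2168) - 29675)) + I*√28966 = (-5872 + 1/(10542 - 29675)) + I*√28966 = (-5872 + 1/(-19133)) + I*√28966 = (-5872 - 1/19133) + I*√28966 = -112348977/19133 + I*√28966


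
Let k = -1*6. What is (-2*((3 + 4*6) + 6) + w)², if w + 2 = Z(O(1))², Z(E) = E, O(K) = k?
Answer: 1024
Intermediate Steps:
k = -6
O(K) = -6
w = 34 (w = -2 + (-6)² = -2 + 36 = 34)
(-2*((3 + 4*6) + 6) + w)² = (-2*((3 + 4*6) + 6) + 34)² = (-2*((3 + 24) + 6) + 34)² = (-2*(27 + 6) + 34)² = (-2*33 + 34)² = (-66 + 34)² = (-32)² = 1024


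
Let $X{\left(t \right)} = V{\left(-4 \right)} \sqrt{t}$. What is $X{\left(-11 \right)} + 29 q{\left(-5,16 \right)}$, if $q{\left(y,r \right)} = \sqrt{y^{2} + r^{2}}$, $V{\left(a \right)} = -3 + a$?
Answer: $29 \sqrt{281} - 7 i \sqrt{11} \approx 486.13 - 23.216 i$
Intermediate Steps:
$q{\left(y,r \right)} = \sqrt{r^{2} + y^{2}}$
$X{\left(t \right)} = - 7 \sqrt{t}$ ($X{\left(t \right)} = \left(-3 - 4\right) \sqrt{t} = - 7 \sqrt{t}$)
$X{\left(-11 \right)} + 29 q{\left(-5,16 \right)} = - 7 \sqrt{-11} + 29 \sqrt{16^{2} + \left(-5\right)^{2}} = - 7 i \sqrt{11} + 29 \sqrt{256 + 25} = - 7 i \sqrt{11} + 29 \sqrt{281} = 29 \sqrt{281} - 7 i \sqrt{11}$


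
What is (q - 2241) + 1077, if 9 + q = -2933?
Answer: -4106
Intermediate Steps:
q = -2942 (q = -9 - 2933 = -2942)
(q - 2241) + 1077 = (-2942 - 2241) + 1077 = -5183 + 1077 = -4106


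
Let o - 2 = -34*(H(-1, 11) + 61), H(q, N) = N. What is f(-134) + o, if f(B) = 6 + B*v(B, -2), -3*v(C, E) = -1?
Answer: -7454/3 ≈ -2484.7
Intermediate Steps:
v(C, E) = ⅓ (v(C, E) = -⅓*(-1) = ⅓)
f(B) = 6 + B/3 (f(B) = 6 + B*(⅓) = 6 + B/3)
o = -2446 (o = 2 - 34*(11 + 61) = 2 - 34*72 = 2 - 2448 = -2446)
f(-134) + o = (6 + (⅓)*(-134)) - 2446 = (6 - 134/3) - 2446 = -116/3 - 2446 = -7454/3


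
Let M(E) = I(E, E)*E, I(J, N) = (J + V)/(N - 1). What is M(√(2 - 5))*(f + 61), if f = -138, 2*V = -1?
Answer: (-231*I + 77*√3/2)/(I + √3) ≈ -28.875 - 116.7*I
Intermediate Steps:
V = -½ (V = (½)*(-1) = -½ ≈ -0.50000)
I(J, N) = (-½ + J)/(-1 + N) (I(J, N) = (J - ½)/(N - 1) = (-½ + J)/(-1 + N))
M(E) = E*(-½ + E)/(-1 + E) (M(E) = ((-½ + E)/(-1 + E))*E = E*(-½ + E)/(-1 + E))
M(√(2 - 5))*(f + 61) = (√(2 - 5)*(-1 + 2*√(2 - 5))/(2*(-1 + √(2 - 5))))*(-138 + 61) = (√(-3)*(-1 + 2*√(-3))/(2*(-1 + √(-3))))*(-77) = ((I*√3)*(-1 + 2*(I*√3))/(2*(-1 + I*√3)))*(-77) = ((I*√3)*(-1 + 2*I*√3)/(2*(-1 + I*√3)))*(-77) = (I*√3*(-1 + 2*I*√3)/(2*(-1 + I*√3)))*(-77) = -77*I*√3*(-1 + 2*I*√3)/(2*(-1 + I*√3))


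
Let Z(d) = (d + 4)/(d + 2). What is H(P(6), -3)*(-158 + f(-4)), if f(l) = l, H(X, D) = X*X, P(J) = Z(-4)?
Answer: 0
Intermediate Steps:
Z(d) = (4 + d)/(2 + d)
P(J) = 0 (P(J) = (4 - 4)/(2 - 4) = 0/(-2) = -1/2*0 = 0)
H(X, D) = X**2
H(P(6), -3)*(-158 + f(-4)) = 0**2*(-158 - 4) = 0*(-162) = 0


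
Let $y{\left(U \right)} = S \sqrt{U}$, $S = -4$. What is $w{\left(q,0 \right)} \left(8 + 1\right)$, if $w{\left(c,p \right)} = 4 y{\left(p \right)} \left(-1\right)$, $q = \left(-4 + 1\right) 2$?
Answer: $0$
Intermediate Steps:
$y{\left(U \right)} = - 4 \sqrt{U}$
$q = -6$ ($q = \left(-3\right) 2 = -6$)
$w{\left(c,p \right)} = 16 \sqrt{p}$ ($w{\left(c,p \right)} = 4 \left(- 4 \sqrt{p}\right) \left(-1\right) = - 16 \sqrt{p} \left(-1\right) = 16 \sqrt{p}$)
$w{\left(q,0 \right)} \left(8 + 1\right) = 16 \sqrt{0} \left(8 + 1\right) = 16 \cdot 0 \cdot 9 = 0 \cdot 9 = 0$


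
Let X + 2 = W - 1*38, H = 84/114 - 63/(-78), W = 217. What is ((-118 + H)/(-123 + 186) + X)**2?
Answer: 29714109634225/968578884 ≈ 30678.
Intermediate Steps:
H = 763/494 (H = 84*(1/114) - 63*(-1/78) = 14/19 + 21/26 = 763/494 ≈ 1.5445)
X = 177 (X = -2 + (217 - 1*38) = -2 + (217 - 38) = -2 + 179 = 177)
((-118 + H)/(-123 + 186) + X)**2 = ((-118 + 763/494)/(-123 + 186) + 177)**2 = (-57529/494/63 + 177)**2 = (-57529/494*1/63 + 177)**2 = (-57529/31122 + 177)**2 = (5451065/31122)**2 = 29714109634225/968578884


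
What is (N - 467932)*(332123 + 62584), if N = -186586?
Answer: -258342836226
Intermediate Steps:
(N - 467932)*(332123 + 62584) = (-186586 - 467932)*(332123 + 62584) = -654518*394707 = -258342836226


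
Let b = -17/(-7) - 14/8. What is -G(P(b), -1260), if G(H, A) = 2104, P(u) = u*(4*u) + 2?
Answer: -2104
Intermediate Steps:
b = 19/28 (b = -17*(-⅐) - 14*⅛ = 17/7 - 7/4 = 19/28 ≈ 0.67857)
P(u) = 2 + 4*u² (P(u) = 4*u² + 2 = 2 + 4*u²)
-G(P(b), -1260) = -1*2104 = -2104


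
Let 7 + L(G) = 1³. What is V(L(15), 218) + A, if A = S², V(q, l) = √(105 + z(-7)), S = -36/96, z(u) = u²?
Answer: 9/64 + √154 ≈ 12.550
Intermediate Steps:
L(G) = -6 (L(G) = -7 + 1³ = -7 + 1 = -6)
S = -3/8 (S = -36*1/96 = -3/8 ≈ -0.37500)
V(q, l) = √154 (V(q, l) = √(105 + (-7)²) = √(105 + 49) = √154)
A = 9/64 (A = (-3/8)² = 9/64 ≈ 0.14063)
V(L(15), 218) + A = √154 + 9/64 = 9/64 + √154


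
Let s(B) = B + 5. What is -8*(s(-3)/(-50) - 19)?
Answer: 3808/25 ≈ 152.32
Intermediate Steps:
s(B) = 5 + B
-8*(s(-3)/(-50) - 19) = -8*((5 - 3)/(-50) - 19) = -8*(2*(-1/50) - 19) = -8*(-1/25 - 19) = -8*(-476/25) = 3808/25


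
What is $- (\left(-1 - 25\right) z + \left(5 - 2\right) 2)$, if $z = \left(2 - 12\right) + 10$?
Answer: $-6$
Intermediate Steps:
$z = 0$ ($z = -10 + 10 = 0$)
$- (\left(-1 - 25\right) z + \left(5 - 2\right) 2) = - (\left(-1 - 25\right) 0 + \left(5 - 2\right) 2) = - (\left(-1 - 25\right) 0 + 3 \cdot 2) = - (\left(-26\right) 0 + 6) = - (0 + 6) = \left(-1\right) 6 = -6$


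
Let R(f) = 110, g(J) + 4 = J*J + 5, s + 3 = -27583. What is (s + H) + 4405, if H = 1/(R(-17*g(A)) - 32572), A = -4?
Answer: -752501623/32462 ≈ -23181.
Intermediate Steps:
s = -27586 (s = -3 - 27583 = -27586)
g(J) = 1 + J² (g(J) = -4 + (J*J + 5) = -4 + (J² + 5) = -4 + (5 + J²) = 1 + J²)
H = -1/32462 (H = 1/(110 - 32572) = 1/(-32462) = -1/32462 ≈ -3.0805e-5)
(s + H) + 4405 = (-27586 - 1/32462) + 4405 = -895496733/32462 + 4405 = -752501623/32462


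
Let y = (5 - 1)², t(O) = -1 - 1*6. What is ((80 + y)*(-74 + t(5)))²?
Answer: 60466176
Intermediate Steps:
t(O) = -7 (t(O) = -1 - 6 = -7)
y = 16 (y = 4² = 16)
((80 + y)*(-74 + t(5)))² = ((80 + 16)*(-74 - 7))² = (96*(-81))² = (-7776)² = 60466176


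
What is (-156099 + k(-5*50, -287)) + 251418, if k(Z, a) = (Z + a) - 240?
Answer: 94542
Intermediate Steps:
k(Z, a) = -240 + Z + a
(-156099 + k(-5*50, -287)) + 251418 = (-156099 + (-240 - 5*50 - 287)) + 251418 = (-156099 + (-240 - 250 - 287)) + 251418 = (-156099 - 777) + 251418 = -156876 + 251418 = 94542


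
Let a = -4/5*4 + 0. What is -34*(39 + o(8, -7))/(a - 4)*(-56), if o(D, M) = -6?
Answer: -26180/3 ≈ -8726.7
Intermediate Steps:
a = -16/5 (a = -4*⅕*4 + 0 = -⅘*4 + 0 = -16/5 + 0 = -16/5 ≈ -3.2000)
-34*(39 + o(8, -7))/(a - 4)*(-56) = -34*(39 - 6)/(-16/5 - 4)*(-56) = -1122/(-36/5)*(-56) = -1122*(-5)/36*(-56) = -34*(-55/12)*(-56) = (935/6)*(-56) = -26180/3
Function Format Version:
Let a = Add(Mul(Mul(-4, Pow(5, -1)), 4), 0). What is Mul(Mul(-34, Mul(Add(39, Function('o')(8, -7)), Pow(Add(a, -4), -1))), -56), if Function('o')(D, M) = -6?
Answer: Rational(-26180, 3) ≈ -8726.7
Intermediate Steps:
a = Rational(-16, 5) (a = Add(Mul(Mul(-4, Rational(1, 5)), 4), 0) = Add(Mul(Rational(-4, 5), 4), 0) = Add(Rational(-16, 5), 0) = Rational(-16, 5) ≈ -3.2000)
Mul(Mul(-34, Mul(Add(39, Function('o')(8, -7)), Pow(Add(a, -4), -1))), -56) = Mul(Mul(-34, Mul(Add(39, -6), Pow(Add(Rational(-16, 5), -4), -1))), -56) = Mul(Mul(-34, Mul(33, Pow(Rational(-36, 5), -1))), -56) = Mul(Mul(-34, Mul(33, Rational(-5, 36))), -56) = Mul(Mul(-34, Rational(-55, 12)), -56) = Mul(Rational(935, 6), -56) = Rational(-26180, 3)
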